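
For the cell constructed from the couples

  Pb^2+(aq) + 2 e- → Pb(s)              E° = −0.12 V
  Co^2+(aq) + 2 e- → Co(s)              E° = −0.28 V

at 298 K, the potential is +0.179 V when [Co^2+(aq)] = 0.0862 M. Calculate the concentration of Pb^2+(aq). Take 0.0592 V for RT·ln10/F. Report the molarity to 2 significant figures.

The Pb²⁺/Pb couple has the larger reduction potential, so it is the cathode: E°cell = −0.12 − (−0.28) = +0.16 V and n = 2.
From the Nernst equation, log Q = n(E° − E)/0.0592 = 2·(+0.16 − (+0.179))/0.0592 = −0.642.
For Pb^2+(aq) + Co(s) → Pb(s) + Co^2+(aq), the reaction quotient is Q = [Co^2+(aq)] / [Pb^2+(aq)].
Isolating [Pb^2+(aq)] in Q = 10^{−0.642} yields log [Pb^2+(aq)] = −0.422, i.e. 0.38 M.

0.38 M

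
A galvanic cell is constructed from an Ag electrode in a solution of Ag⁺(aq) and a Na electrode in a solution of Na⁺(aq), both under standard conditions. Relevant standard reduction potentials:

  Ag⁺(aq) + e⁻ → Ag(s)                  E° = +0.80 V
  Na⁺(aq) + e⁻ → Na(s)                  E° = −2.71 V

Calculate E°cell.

The Ag⁺/Ag couple has the higher E°, so Ag ion is reduced (cathode) and Na is oxidized (anode).
E°cell = E°(cathode) − E°(anode) = +0.80 − (−2.71) = +3.51 V.

+3.51 V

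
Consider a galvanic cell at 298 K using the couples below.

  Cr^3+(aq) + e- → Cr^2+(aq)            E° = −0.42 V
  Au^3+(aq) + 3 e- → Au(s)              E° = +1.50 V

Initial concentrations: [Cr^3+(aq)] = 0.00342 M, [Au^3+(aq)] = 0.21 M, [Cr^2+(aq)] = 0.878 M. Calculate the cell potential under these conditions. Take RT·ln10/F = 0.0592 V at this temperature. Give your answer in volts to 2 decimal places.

+2.05 V

The Au³⁺/Au couple has the more positive E°, so it is the cathode; Cr³⁺/Cr²⁺ is the anode.
E°cell = +1.50 − (−0.42) = +1.92 V, with n = 3 electrons transferred.
Balancing gives Au^3+(aq) + 3 Cr^2+(aq) → Au(s) + 3 Cr^3+(aq); hence Q = [Cr^3+(aq)]^3 / ([Au^3+(aq)]·[Cr^2+(aq)]^3) = 2.81×10^−7 (log Q = −6.551).
Applying E = E° − (RT ln10/nF)·log Q gives +1.92 − (0.0592/3)(−6.551) = +2.05 V.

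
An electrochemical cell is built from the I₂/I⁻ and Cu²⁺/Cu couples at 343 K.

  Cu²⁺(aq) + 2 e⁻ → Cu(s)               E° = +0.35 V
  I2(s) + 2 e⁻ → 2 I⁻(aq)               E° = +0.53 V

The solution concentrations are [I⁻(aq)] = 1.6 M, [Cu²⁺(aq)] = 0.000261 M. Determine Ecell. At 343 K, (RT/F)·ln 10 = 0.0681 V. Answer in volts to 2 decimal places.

The I₂/I⁻ couple has the more positive E°, so it is the cathode; Cu²⁺/Cu is the anode.
E°cell = E°cat − E°an = +0.53 − (+0.35) = +0.18 V; n = 2.
For the overall reaction I2(s) + Cu(s) → 2 I⁻(aq) + Cu²⁺(aq), Q = [I⁻(aq)]^2·[Cu²⁺(aq)] = 0.000668, giving log Q = −3.175.
Applying E = E° − (RT ln10/nF)·log Q gives +0.18 − (0.0681/2)(−3.175) = +0.29 V.

+0.29 V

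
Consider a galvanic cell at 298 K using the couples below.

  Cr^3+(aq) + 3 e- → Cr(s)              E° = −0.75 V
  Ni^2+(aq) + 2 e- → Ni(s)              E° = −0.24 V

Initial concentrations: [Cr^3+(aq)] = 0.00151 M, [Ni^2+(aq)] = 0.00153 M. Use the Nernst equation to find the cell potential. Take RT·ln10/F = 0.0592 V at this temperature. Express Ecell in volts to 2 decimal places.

The Ni²⁺/Ni couple has the more positive E°, so it is the cathode; Cr³⁺/Cr is the anode.
The standard potential is −0.24 − (−0.75) = +0.51 V and the balanced reaction transfers n = 6 electrons.
The balanced reaction is 3 Ni^2+(aq) + 2 Cr(s) → 3 Ni(s) + 2 Cr^3+(aq), so Q = [Cr^3+(aq)]^2 / [Ni^2+(aq)]^3 = 637 and log Q = 2.804.
E = E° − (0.0592/n)·log Q = +0.51 − (0.0592/6)(2.804) = +0.48 V.

+0.48 V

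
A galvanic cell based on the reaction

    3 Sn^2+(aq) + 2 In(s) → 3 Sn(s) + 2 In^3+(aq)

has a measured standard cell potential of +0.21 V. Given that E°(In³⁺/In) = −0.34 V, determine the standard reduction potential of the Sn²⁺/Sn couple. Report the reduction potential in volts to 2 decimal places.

In the reaction as written the Sn²⁺/Sn couple is reduced (cathode) and In³⁺/In is oxidized (anode), so E°cell = E°(Sn²⁺/Sn) − E°(In³⁺/In).
E°(Sn²⁺/Sn) = E°cell + E°(anode) = +0.21 + (−0.34) = −0.13 V.

−0.13 V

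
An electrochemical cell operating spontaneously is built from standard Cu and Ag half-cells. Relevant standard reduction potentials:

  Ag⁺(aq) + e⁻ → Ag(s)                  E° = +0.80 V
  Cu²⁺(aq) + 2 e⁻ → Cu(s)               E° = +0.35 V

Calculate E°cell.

+0.45 V

Of the two couples in this cell, the one with the more positive reduction potential is reduced at the cathode: here that is Ag⁺/Ag (+0.80 V); Cu²⁺/Cu (+0.35 V) is the anode.
E°cell = E°(cathode) − E°(anode) = +0.80 − (+0.35) = +0.45 V.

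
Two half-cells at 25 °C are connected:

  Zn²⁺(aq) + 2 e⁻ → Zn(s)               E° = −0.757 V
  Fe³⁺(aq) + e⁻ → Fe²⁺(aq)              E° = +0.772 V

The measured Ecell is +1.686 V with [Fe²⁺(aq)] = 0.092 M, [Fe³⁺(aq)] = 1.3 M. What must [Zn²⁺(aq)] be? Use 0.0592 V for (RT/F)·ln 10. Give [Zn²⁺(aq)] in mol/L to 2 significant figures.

0.00099 M

With Fe³⁺/Fe²⁺ at the cathode and Zn²⁺/Zn at the anode, E°cell = +0.772 − (−0.757) = +1.529 V (n = 2).
From the Nernst equation, log Q = n(E° − E)/0.0592 = 2·(+1.529 − (+1.686))/0.0592 = −5.304.
The balanced reaction is 2 Fe³⁺(aq) + Zn(s) → 2 Fe²⁺(aq) + Zn²⁺(aq), so Q = ([Fe²⁺(aq)]^2·[Zn²⁺(aq)]) / [Fe³⁺(aq)]^2.
Substituting the known concentrations and solving, log [Zn²⁺(aq)] = −3.004 and [Zn²⁺(aq)] = 0.00099 M.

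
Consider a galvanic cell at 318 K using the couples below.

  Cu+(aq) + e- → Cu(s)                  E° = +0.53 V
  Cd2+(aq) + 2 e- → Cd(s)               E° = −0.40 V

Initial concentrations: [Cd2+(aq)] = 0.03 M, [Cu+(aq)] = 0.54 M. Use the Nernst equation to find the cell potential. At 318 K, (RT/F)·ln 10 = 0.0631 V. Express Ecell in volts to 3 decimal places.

+0.961 V

Since E°(Cu⁺/Cu) > E°(Cd²⁺/Cd), Cu⁺/Cu serves as the cathode.
The standard potential is +0.53 − (−0.40) = +0.93 V and the balanced reaction transfers n = 2 electrons.
Balancing gives 2 Cu+(aq) + Cd(s) → 2 Cu(s) + Cd2+(aq); hence Q = [Cd2+(aq)] / [Cu+(aq)]^2 = 0.103 (log Q = −0.988).
Applying E = E° − (RT ln10/nF)·log Q gives +0.93 − (0.0631/2)(−0.988) = +0.961 V.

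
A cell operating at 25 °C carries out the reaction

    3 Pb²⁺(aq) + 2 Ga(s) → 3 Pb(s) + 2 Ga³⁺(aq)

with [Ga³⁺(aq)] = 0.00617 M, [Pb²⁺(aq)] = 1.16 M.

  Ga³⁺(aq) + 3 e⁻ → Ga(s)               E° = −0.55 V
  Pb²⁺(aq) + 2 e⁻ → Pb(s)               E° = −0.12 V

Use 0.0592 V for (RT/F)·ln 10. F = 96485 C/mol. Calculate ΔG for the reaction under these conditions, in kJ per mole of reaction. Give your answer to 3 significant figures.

−275 kJ/mol

E°cell = −0.12 − (−0.55) = +0.43 V; the balanced reaction transfers n = 6 electrons.
Here Q = [Ga³⁺(aq)]^2 / [Pb²⁺(aq)]^3 = 2.44×10^−5 (log Q = −4.613), giving E = +0.43 − (0.0592/6)·(−4.613) = +0.4755 V.
Finally ΔG = −nFE = −(6)(96485 C/mol)(+0.4755 V) = −275 kJ/mol.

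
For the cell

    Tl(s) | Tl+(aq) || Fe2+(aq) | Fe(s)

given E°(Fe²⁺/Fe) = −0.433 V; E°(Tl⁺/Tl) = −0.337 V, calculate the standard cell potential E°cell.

−0.096 V

By convention the left-hand electrode in cell notation is the anode (oxidation) and the right-hand electrode is the cathode (reduction).
E°cell = E°(right) − E°(left) = −0.433 − (−0.337) = −0.096 V.
The negative sign shows that, as written, the cell would require an external voltage to drive the reaction.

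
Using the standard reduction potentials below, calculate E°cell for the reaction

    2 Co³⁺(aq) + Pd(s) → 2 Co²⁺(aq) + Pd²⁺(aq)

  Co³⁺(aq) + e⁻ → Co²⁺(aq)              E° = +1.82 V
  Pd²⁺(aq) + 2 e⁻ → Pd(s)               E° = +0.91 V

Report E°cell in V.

+0.91 V

In the reaction as written, Co³⁺(aq) is reduced (cathode) and Pd²⁺(aq) is produced by oxidation at the anode.
E°cell = E°(cathode) − E°(anode) = +1.82 − (+0.91) = +0.91 V.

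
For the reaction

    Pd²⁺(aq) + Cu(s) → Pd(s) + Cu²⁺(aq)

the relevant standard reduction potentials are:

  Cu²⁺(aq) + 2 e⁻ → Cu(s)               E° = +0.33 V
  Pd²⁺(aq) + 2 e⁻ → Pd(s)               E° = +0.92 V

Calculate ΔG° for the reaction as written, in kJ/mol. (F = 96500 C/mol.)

−114 kJ/mol

In the reaction as written Pd²⁺(aq) is reduced, so the Pd²⁺/Pd couple is the cathode and Cu²⁺/Cu is the anode.
E°cell = +0.92 − (+0.33) = +0.59 V; balancing electrons gives n = 2.
ΔG° = −nFE°cell = −(2)(96500)(+0.59) J/mol = −114 kJ/mol.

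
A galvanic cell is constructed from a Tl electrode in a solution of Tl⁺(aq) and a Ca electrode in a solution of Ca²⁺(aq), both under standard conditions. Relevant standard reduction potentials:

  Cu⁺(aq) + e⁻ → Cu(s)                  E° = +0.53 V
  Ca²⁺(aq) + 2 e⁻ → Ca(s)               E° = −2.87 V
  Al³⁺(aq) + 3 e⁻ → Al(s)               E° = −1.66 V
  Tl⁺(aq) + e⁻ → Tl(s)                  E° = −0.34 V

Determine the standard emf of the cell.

Of the two couples in this cell, the one with the more positive reduction potential is reduced at the cathode: here that is Tl⁺/Tl (−0.34 V); Ca²⁺/Ca (−2.87 V) is the anode.
E°cell = E°(cathode) − E°(anode) = −0.34 − (−2.87) = +2.53 V.

+2.53 V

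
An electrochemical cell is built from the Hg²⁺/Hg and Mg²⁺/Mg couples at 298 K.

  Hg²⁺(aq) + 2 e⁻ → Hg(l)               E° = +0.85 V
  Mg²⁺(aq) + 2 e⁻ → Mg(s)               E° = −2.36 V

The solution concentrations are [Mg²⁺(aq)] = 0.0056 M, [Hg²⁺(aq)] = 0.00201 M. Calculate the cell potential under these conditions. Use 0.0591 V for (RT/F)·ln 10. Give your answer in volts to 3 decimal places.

+3.197 V

The Hg²⁺/Hg couple has the more positive E°, so it is the cathode; Mg²⁺/Mg is the anode.
E°cell = +0.85 − (−2.36) = +3.21 V, with n = 2 electrons transferred.
The balanced reaction is Hg²⁺(aq) + Mg(s) → Hg(l) + Mg²⁺(aq), so Q = [Mg²⁺(aq)] / [Hg²⁺(aq)] = 2.79 and log Q = 0.445.
E = E° − (0.0591/n)·log Q = +3.21 − (0.0591/2)(0.445) = +3.197 V.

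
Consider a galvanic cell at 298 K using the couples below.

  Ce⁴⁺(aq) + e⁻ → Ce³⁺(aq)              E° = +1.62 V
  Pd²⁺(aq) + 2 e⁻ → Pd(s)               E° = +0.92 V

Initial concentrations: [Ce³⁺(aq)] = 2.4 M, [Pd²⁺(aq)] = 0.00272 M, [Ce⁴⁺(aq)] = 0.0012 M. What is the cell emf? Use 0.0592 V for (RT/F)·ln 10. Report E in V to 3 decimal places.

+0.581 V

Since E°(Ce⁴⁺/Ce³⁺) > E°(Pd²⁺/Pd), Ce⁴⁺/Ce³⁺ serves as the cathode.
E°cell = E°cat − E°an = +1.62 − (+0.92) = +0.70 V; n = 2.
The balanced reaction is 2 Ce⁴⁺(aq) + Pd(s) → 2 Ce³⁺(aq) + Pd²⁺(aq), so Q = ([Ce³⁺(aq)]^2·[Pd²⁺(aq)]) / [Ce⁴⁺(aq)]^2 = 1.09×10^4 and log Q = 4.037.
E = E° − (0.0592/n)·log Q = +0.70 − (0.0592/2)(4.037) = +0.581 V.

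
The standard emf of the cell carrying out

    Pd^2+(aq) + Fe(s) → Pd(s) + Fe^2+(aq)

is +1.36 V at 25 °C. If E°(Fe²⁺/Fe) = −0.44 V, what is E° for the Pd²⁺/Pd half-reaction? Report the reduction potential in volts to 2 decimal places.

In the reaction as written the Pd²⁺/Pd couple is reduced (cathode) and Fe²⁺/Fe is oxidized (anode), so E°cell = E°(Pd²⁺/Pd) − E°(Fe²⁺/Fe).
E°(Pd²⁺/Pd) = E°cell + E°(anode) = +1.36 + (−0.44) = +0.92 V.

+0.92 V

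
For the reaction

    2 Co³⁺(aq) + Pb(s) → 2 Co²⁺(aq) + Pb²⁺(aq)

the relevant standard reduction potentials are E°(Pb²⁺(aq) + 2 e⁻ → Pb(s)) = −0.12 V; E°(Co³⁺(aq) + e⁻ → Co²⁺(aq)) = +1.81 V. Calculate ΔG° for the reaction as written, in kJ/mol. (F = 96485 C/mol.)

In the reaction as written Co³⁺(aq) is reduced, so the Co³⁺/Co²⁺ couple is the cathode and Pb²⁺/Pb is the anode.
E°cell = +1.81 − (−0.12) = +1.93 V; balancing electrons gives n = 2.
ΔG° = −nFE°cell = −(2)(96485)(+1.93) J/mol = −372 kJ/mol.

−372 kJ/mol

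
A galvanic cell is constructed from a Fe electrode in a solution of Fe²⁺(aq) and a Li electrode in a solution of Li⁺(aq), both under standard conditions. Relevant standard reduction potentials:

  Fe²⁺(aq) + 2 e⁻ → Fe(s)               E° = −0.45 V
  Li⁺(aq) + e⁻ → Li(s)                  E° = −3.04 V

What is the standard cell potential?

+2.59 V

Of the two couples in this cell, the one with the more positive reduction potential is reduced at the cathode: here that is Fe²⁺/Fe (−0.45 V); Li⁺/Li (−3.04 V) is the anode.
E°cell = E°(cathode) − E°(anode) = −0.45 − (−3.04) = +2.59 V.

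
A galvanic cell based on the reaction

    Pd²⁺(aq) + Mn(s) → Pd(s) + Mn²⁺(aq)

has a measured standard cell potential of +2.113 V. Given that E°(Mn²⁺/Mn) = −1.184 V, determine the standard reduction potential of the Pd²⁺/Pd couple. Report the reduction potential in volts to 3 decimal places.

In the reaction as written the Pd²⁺/Pd couple is reduced (cathode) and Mn²⁺/Mn is oxidized (anode), so E°cell = E°(Pd²⁺/Pd) − E°(Mn²⁺/Mn).
E°(Pd²⁺/Pd) = E°cell + E°(anode) = +2.113 + (−1.184) = +0.929 V.

+0.929 V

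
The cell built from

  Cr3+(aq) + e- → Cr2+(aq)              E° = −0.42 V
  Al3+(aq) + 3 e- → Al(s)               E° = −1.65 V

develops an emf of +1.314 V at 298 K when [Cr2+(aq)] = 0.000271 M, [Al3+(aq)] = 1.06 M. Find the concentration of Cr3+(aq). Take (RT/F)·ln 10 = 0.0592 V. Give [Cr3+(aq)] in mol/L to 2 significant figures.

The Cr³⁺/Cr²⁺ couple has the larger reduction potential, so it is the cathode: E°cell = −0.42 − (−1.65) = +1.23 V and n = 3.
Since E = E° − (0.0592/n)·log Q, log Q = n(E° − E)/0.0592 = −4.257.
The balanced reaction is 3 Cr3+(aq) + Al(s) → 3 Cr2+(aq) + Al3+(aq), so Q = ([Cr2+(aq)]^3·[Al3+(aq)]) / [Cr3+(aq)]^3.
Substituting the known concentrations and solving, log [Cr3+(aq)] = −2.140 and [Cr3+(aq)] = 0.0072 M.

0.0072 M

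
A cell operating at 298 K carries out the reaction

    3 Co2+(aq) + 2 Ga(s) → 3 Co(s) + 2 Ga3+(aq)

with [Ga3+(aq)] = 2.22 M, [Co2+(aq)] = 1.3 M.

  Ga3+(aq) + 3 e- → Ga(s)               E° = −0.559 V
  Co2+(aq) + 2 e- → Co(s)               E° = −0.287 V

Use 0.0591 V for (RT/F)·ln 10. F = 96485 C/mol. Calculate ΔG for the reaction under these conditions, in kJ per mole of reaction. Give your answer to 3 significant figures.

The standard cell potential is −0.287 − (−0.559) = +0.272 V, with n = 6 electrons in the balanced equation.
Here Q = [Ga3+(aq)]^2 / [Co2+(aq)]^3 = 2.24 (log Q = 0.351), giving E = +0.272 − (0.0591/6)·(0.351) = +0.2685 V.
Then ΔG = −nFE = −6 × 96485 × +0.2685 J/mol = −155 kJ/mol.

−155 kJ/mol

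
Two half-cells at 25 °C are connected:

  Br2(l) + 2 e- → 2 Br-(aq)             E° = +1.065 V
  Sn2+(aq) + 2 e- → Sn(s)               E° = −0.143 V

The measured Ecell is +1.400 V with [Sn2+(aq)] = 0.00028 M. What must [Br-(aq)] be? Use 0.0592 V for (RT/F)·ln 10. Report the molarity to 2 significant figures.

Br₂/Br⁻ is the cathode (higher E°); E°cell = +1.065 − (−0.143) = +1.208 V with n = 2.
Since E = E° − (0.0592/n)·log Q, log Q = n(E° − E)/0.0592 = −6.486.
The balanced reaction is Br2(l) + Sn(s) → 2 Br-(aq) + Sn2+(aq), so Q = [Br-(aq)]^2·[Sn2+(aq)].
Isolating [Br-(aq)] in Q = 10^{−6.486} yields log [Br-(aq)] = −1.467, i.e. 0.034 M.

0.034 M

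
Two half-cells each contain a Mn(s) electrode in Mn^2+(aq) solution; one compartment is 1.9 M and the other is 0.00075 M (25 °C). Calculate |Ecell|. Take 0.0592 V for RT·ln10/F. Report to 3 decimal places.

For a concentration cell E°cell = 0, since both electrodes use the same couple.
The compartment with the higher Mn^2+(aq) concentration (1.9 M) acts as the cathode; ions are reduced there and produced at the dilute (0.00075 M) anode.
With n = 2, Ecell = −(0.0592/2)·log([dilute]/[conc]) = −(0.0592/2)·log(0.00075/1.9) = +0.101 V.

0.101 V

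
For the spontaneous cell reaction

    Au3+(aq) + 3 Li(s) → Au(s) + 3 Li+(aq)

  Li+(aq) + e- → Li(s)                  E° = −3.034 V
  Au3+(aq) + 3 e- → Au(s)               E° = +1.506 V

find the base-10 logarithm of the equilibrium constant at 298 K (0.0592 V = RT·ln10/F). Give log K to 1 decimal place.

The Au³⁺/Au couple is reduced (cathode); E°cell = +1.506 − (−3.034) = +4.540 V with n = 3.
At equilibrium E = 0, so log K = nE°cell / 0.0592 = (3)(+4.540) / 0.0592 = 230.1.

log K = 230.1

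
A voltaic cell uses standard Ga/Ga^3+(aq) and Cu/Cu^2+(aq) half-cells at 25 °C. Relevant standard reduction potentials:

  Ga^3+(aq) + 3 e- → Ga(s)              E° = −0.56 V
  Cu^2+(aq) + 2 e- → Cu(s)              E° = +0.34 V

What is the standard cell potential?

+0.90 V

The Cu²⁺/Cu couple has the higher E°, so Cu ion is reduced (cathode) and Ga is oxidized (anode).
E°cell = E°(cathode) − E°(anode) = +0.34 − (−0.56) = +0.90 V.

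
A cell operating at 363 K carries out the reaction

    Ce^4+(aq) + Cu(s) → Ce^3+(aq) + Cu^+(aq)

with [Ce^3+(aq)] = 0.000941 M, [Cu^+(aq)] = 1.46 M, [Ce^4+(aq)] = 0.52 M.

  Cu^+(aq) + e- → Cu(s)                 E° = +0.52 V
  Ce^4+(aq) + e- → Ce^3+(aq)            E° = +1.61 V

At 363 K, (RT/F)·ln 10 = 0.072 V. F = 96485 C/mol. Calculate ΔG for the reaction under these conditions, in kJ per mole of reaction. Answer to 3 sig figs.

−123 kJ/mol

E°cell = +1.61 − (+0.52) = +1.09 V; the balanced reaction transfers n = 1 electron.
Q = ([Ce^3+(aq)]·[Cu^+(aq)]) / [Ce^4+(aq)] = 0.00264, so log Q = −2.578 and E = +1.09 − (0.072/1)(−2.578) = +1.2756 V.
Finally ΔG = −nFE = −(1)(96485 C/mol)(+1.2756 V) = −123 kJ/mol.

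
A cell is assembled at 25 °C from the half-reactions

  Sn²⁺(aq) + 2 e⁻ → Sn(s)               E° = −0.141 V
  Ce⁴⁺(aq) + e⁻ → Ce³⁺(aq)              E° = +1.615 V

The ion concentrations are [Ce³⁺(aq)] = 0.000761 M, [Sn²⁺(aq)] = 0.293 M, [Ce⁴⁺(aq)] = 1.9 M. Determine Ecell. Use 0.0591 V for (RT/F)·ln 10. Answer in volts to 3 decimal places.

+1.973 V

Ce⁴⁺/Ce³⁺ is reduced (cathode, E° = +1.615 V) and Sn²⁺/Sn is oxidized (anode).
E°cell = +1.615 − (−0.141) = +1.756 V, with n = 2 electrons transferred.
The balanced reaction is 2 Ce⁴⁺(aq) + Sn(s) → 2 Ce³⁺(aq) + Sn²⁺(aq), so Q = ([Ce³⁺(aq)]^2·[Sn²⁺(aq)]) / [Ce⁴⁺(aq)]^2 = 4.7×10^−8 and log Q = −7.328.
By the Nernst equation, E = +1.756 − (0.0591/2)·(−7.328) = +1.973 V.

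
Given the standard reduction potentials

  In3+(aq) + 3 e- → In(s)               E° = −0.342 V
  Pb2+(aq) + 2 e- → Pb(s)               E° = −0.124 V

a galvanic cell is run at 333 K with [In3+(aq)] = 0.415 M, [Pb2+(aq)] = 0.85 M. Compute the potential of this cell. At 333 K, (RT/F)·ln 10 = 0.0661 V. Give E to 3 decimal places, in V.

Pb²⁺/Pb is reduced (cathode, E° = −0.124 V) and In³⁺/In is oxidized (anode).
E°cell = E°cat − E°an = −0.124 − (−0.342) = +0.218 V; n = 6.
The balanced reaction is 3 Pb2+(aq) + 2 In(s) → 3 Pb(s) + 2 In3+(aq), so Q = [In3+(aq)]^2 / [Pb2+(aq)]^3 = 0.28 and log Q = −0.552.
Applying E = E° − (RT ln10/nF)·log Q gives +0.218 − (0.0661/6)(−0.552) = +0.224 V.

+0.224 V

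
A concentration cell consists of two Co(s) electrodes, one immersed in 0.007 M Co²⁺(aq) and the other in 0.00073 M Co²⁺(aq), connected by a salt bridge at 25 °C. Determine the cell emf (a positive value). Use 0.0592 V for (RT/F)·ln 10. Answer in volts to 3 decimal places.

For a concentration cell E°cell = 0, since both electrodes use the same couple.
The compartment with the higher Co²⁺(aq) concentration (0.007 M) acts as the cathode; ions are reduced there and produced at the dilute (0.00073 M) anode.
With n = 2, Ecell = −(0.0592/2)·log([dilute]/[conc]) = −(0.0592/2)·log(0.00073/0.007) = +0.029 V.

0.029 V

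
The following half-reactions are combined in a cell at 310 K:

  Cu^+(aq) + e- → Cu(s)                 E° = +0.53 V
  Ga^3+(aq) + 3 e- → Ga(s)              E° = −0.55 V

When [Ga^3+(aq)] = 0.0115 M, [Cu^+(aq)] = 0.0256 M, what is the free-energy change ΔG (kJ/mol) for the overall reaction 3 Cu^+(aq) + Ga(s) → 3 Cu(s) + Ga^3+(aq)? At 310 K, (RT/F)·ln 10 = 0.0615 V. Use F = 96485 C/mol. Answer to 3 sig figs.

−296 kJ/mol

The standard cell potential is +0.53 − (−0.55) = +1.08 V, with n = 3 electrons in the balanced equation.
Here Q = [Ga^3+(aq)] / [Cu^+(aq)]^3 = 685 (log Q = 2.836), giving E = +1.08 − (0.0615/3)·(2.836) = +1.0219 V.
ΔG = −nFE = −(3)(96485)(+1.0219) J/mol = −296 kJ/mol.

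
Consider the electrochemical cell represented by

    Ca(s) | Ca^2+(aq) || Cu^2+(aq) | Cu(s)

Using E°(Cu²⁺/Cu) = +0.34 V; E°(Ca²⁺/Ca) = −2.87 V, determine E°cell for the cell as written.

+3.21 V

By convention the left-hand electrode in cell notation is the anode (oxidation) and the right-hand electrode is the cathode (reduction).
E°cell = E°(right) − E°(left) = +0.34 − (−2.87) = +3.21 V.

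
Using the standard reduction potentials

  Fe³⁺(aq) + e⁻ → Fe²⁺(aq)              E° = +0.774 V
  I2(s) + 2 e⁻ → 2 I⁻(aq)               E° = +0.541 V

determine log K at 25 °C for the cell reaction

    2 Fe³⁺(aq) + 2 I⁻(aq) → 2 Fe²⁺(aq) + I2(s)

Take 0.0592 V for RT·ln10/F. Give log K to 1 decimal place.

log K = 7.9

The Fe³⁺/Fe²⁺ couple is reduced (cathode); E°cell = +0.774 − (+0.541) = +0.233 V with n = 2.
At equilibrium E = 0, so log K = nE°cell / 0.0592 = (2)(+0.233) / 0.0592 = 7.9.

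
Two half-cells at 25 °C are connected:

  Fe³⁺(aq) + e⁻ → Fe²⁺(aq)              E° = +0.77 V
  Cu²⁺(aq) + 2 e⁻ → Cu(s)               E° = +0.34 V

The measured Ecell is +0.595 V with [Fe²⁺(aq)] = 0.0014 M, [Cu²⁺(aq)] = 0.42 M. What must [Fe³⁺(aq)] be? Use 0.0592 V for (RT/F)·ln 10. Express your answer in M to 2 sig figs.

With Fe³⁺/Fe²⁺ at the cathode and Cu²⁺/Cu at the anode, E°cell = +0.77 − (+0.34) = +0.43 V (n = 2).
From the Nernst equation, log Q = n(E° − E)/0.0592 = 2·(+0.43 − (+0.595))/0.0592 = −5.574.
The balanced reaction is 2 Fe³⁺(aq) + Cu(s) → 2 Fe²⁺(aq) + Cu²⁺(aq), so Q = ([Fe²⁺(aq)]^2·[Cu²⁺(aq)]) / [Fe³⁺(aq)]^2.
Solving for the unknown gives log [Fe³⁺(aq)] = −0.255, so [Fe³⁺(aq)] ≈ 0.56 M.

0.56 M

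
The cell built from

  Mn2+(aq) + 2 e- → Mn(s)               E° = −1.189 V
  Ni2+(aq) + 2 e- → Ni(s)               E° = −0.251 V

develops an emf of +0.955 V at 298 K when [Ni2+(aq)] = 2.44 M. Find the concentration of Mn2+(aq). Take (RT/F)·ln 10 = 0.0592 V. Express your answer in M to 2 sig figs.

The Ni²⁺/Ni couple has the larger reduction potential, so it is the cathode: E°cell = −0.251 − (−1.189) = +0.938 V and n = 2.
Since E = E° − (0.0592/n)·log Q, log Q = n(E° − E)/0.0592 = −0.574.
For Ni2+(aq) + Mn(s) → Ni(s) + Mn2+(aq), the reaction quotient is Q = [Mn2+(aq)] / [Ni2+(aq)].
Solving for the unknown gives log [Mn2+(aq)] = −0.187, so [Mn2+(aq)] ≈ 0.65 M.

0.65 M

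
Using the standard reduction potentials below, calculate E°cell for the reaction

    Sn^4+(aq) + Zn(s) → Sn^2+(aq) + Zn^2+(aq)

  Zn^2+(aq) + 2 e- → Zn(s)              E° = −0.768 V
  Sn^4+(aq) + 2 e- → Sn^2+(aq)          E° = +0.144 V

+0.912 V

In the reaction as written, Sn^4+(aq) is reduced (cathode) and Zn^2+(aq) is produced by oxidation at the anode.
E°cell = E°(cathode) − E°(anode) = +0.144 − (−0.768) = +0.912 V.
The positive value indicates the reaction is spontaneous as written.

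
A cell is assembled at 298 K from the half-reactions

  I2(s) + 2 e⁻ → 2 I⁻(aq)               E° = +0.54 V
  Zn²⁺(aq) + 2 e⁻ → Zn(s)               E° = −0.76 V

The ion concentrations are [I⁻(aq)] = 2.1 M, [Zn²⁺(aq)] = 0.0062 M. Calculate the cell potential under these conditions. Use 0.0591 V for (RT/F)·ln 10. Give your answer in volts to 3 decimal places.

Since E°(I₂/I⁻) > E°(Zn²⁺/Zn), I₂/I⁻ serves as the cathode.
E°cell = +0.54 − (−0.76) = +1.30 V, with n = 2 electrons transferred.
The balanced reaction is I2(s) + Zn(s) → 2 I⁻(aq) + Zn²⁺(aq), so Q = [I⁻(aq)]^2·[Zn²⁺(aq)] = 0.0273 and log Q = −1.563.
E = E° − (0.0591/n)·log Q = +1.30 − (0.0591/2)(−1.563) = +1.346 V.

+1.346 V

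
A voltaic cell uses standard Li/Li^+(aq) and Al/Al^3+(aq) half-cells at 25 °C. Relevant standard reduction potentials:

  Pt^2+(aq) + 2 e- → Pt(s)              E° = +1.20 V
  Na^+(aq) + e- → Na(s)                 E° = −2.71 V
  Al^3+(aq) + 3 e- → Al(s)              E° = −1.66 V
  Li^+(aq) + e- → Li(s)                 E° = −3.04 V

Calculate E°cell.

+1.38 V

Of the two couples in this cell, the one with the more positive reduction potential is reduced at the cathode: here that is Al³⁺/Al (−1.66 V); Li⁺/Li (−3.04 V) is the anode.
E°cell = E°(cathode) − E°(anode) = −1.66 − (−3.04) = +1.38 V.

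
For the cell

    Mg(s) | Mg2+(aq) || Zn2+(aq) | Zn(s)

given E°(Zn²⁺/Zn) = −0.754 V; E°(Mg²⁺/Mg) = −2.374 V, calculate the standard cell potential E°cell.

+1.620 V

By convention the left-hand electrode in cell notation is the anode (oxidation) and the right-hand electrode is the cathode (reduction).
E°cell = E°(right) − E°(left) = −0.754 − (−2.374) = +1.620 V.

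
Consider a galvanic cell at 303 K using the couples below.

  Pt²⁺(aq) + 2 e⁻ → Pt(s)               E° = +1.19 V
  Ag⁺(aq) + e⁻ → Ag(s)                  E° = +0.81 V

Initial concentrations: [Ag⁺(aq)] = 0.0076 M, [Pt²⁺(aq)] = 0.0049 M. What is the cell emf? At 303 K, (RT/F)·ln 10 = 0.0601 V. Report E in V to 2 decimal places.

Pt²⁺/Pt is reduced (cathode, E° = +1.19 V) and Ag⁺/Ag is oxidized (anode).
E°cell = E°cat − E°an = +1.19 − (+0.81) = +0.38 V; n = 2.
For the overall reaction Pt²⁺(aq) + 2 Ag(s) → Pt(s) + 2 Ag⁺(aq), Q = [Ag⁺(aq)]^2 / [Pt²⁺(aq)] = 0.0118, giving log Q = −1.929.
By the Nernst equation, E = +0.38 − (0.0601/2)·(−1.929) = +0.44 V.

+0.44 V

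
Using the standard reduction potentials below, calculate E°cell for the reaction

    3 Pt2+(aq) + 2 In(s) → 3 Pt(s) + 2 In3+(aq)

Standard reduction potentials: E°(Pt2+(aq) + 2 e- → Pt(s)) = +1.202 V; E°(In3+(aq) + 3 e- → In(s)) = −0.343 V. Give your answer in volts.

+1.545 V

In the reaction as written, Pt2+(aq) is reduced (cathode) and In3+(aq) is produced by oxidation at the anode.
E°cell = E°(cathode) − E°(anode) = +1.202 − (−0.343) = +1.545 V.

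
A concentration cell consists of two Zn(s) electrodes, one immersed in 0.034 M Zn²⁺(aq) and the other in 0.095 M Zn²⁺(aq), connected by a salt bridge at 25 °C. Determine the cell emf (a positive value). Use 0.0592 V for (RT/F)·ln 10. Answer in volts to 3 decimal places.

For a concentration cell E°cell = 0, since both electrodes use the same couple.
The compartment with the higher Zn²⁺(aq) concentration (0.095 M) acts as the cathode; ions are reduced there and produced at the dilute (0.034 M) anode.
With n = 2, Ecell = −(0.0592/2)·log([dilute]/[conc]) = −(0.0592/2)·log(0.034/0.095) = +0.013 V.

0.013 V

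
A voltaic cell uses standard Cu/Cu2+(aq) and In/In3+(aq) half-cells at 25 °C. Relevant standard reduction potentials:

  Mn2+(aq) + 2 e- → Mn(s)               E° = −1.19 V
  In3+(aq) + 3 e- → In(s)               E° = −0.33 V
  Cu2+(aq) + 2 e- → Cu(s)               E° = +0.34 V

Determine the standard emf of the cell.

+0.67 V

Of the two couples in this cell, the one with the more positive reduction potential is reduced at the cathode: here that is Cu²⁺/Cu (+0.34 V); In³⁺/In (−0.33 V) is the anode.
E°cell = E°(cathode) − E°(anode) = +0.34 − (−0.33) = +0.67 V.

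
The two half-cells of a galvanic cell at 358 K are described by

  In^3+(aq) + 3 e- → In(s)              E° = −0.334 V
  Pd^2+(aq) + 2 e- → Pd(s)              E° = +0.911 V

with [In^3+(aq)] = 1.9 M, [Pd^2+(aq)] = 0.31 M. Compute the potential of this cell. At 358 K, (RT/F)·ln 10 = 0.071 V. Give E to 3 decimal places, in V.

Pd²⁺/Pd is reduced (cathode, E° = +0.911 V) and In³⁺/In is oxidized (anode).
The standard potential is +0.911 − (−0.334) = +1.245 V and the balanced reaction transfers n = 6 electrons.
For the overall reaction 3 Pd^2+(aq) + 2 In(s) → 3 Pd(s) + 2 In^3+(aq), Q = [In^3+(aq)]^2 / [Pd^2+(aq)]^3 = 121, giving log Q = 2.083.
E = E° − (0.071/n)·log Q = +1.245 − (0.071/6)(2.083) = +1.220 V.

+1.220 V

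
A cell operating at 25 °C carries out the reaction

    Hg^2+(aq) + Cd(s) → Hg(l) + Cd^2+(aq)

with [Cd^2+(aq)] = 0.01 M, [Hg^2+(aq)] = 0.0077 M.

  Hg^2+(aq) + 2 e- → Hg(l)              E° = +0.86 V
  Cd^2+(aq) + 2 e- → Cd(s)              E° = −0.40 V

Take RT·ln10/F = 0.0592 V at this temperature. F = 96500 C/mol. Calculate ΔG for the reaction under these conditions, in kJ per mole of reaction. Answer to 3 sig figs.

−243 kJ/mol

The standard cell potential is +0.86 − (−0.40) = +1.26 V, with n = 2 electrons in the balanced equation.
Q = [Cd^2+(aq)] / [Hg^2+(aq)] = 1.3, so log Q = 0.114 and E = +1.26 − (0.0592/2)(0.114) = +1.2566 V.
Then ΔG = −nFE = −2 × 96500 × +1.2566 J/mol = −243 kJ/mol.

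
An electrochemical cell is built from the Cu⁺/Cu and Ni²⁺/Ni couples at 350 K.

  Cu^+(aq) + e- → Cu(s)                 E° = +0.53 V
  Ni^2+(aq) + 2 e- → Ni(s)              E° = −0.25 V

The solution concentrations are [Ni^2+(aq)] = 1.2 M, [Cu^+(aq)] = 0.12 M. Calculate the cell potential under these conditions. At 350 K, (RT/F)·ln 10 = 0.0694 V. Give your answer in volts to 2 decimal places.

The Cu⁺/Cu couple has the more positive E°, so it is the cathode; Ni²⁺/Ni is the anode.
E°cell = E°cat − E°an = +0.53 − (−0.25) = +0.78 V; n = 2.
Balancing gives 2 Cu^+(aq) + Ni(s) → 2 Cu(s) + Ni^2+(aq); hence Q = [Ni^2+(aq)] / [Cu^+(aq)]^2 = 83.3 (log Q = 1.921).
By the Nernst equation, E = +0.78 − (0.0694/2)·(1.921) = +0.71 V.

+0.71 V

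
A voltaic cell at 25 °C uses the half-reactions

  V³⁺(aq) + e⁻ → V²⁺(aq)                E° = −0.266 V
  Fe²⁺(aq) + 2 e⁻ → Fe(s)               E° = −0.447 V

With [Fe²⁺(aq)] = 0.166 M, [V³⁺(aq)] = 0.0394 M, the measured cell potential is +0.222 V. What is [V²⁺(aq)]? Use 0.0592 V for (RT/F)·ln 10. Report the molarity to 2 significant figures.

V³⁺/V²⁺ is the cathode (higher E°); E°cell = −0.266 − (−0.447) = +0.181 V with n = 2.
From the Nernst equation, log Q = n(E° − E)/0.0592 = 2·(+0.181 − (+0.222))/0.0592 = −1.385.
For 2 V³⁺(aq) + Fe(s) → 2 V²⁺(aq) + Fe²⁺(aq), the reaction quotient is Q = ([V²⁺(aq)]^2·[Fe²⁺(aq)]) / [V³⁺(aq)]^2.
Isolating [V²⁺(aq)] in Q = 10^{−1.385} yields log [V²⁺(aq)] = −1.707, i.e. 0.020 M.

0.020 M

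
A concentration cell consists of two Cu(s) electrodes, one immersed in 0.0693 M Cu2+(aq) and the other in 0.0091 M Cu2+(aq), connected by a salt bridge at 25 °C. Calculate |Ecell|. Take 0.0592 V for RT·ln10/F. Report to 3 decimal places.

For a concentration cell E°cell = 0, since both electrodes use the same couple.
The compartment with the higher Cu2+(aq) concentration (0.0693 M) acts as the cathode; ions are reduced there and produced at the dilute (0.0091 M) anode.
With n = 2, Ecell = −(0.0592/2)·log([dilute]/[conc]) = −(0.0592/2)·log(0.0091/0.0693) = +0.026 V.

0.026 V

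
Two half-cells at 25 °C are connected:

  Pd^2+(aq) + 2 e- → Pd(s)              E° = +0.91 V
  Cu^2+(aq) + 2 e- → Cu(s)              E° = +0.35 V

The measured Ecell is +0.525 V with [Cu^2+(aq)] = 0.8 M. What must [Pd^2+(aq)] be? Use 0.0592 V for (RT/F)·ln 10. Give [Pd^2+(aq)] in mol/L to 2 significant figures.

The Pd²⁺/Pd couple has the larger reduction potential, so it is the cathode: E°cell = +0.91 − (+0.35) = +0.56 V and n = 2.
Since E = E° − (0.0592/n)·log Q, log Q = n(E° − E)/0.0592 = 1.182.
The balanced reaction is Pd^2+(aq) + Cu(s) → Pd(s) + Cu^2+(aq), so Q = [Cu^2+(aq)] / [Pd^2+(aq)].
Solving for the unknown gives log [Pd^2+(aq)] = −1.279, so [Pd^2+(aq)] ≈ 0.053 M.

0.053 M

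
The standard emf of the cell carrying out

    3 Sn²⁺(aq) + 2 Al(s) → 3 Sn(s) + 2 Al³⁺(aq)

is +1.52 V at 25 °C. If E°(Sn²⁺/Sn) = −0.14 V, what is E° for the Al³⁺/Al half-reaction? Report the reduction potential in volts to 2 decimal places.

−1.66 V

In the reaction as written the Sn²⁺/Sn couple is reduced (cathode) and Al³⁺/Al is oxidized (anode), so E°cell = E°(Sn²⁺/Sn) − E°(Al³⁺/Al).
E°(Al³⁺/Al) = E°(cathode) − E°cell = −0.14 − (+1.52) = −1.66 V.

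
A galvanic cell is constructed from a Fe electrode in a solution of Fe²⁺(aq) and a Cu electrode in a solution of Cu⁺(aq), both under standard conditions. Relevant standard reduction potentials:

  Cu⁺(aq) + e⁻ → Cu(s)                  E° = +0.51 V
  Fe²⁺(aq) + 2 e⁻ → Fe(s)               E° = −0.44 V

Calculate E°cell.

+0.95 V

Of the two couples in this cell, the one with the more positive reduction potential is reduced at the cathode: here that is Cu⁺/Cu (+0.51 V); Fe²⁺/Fe (−0.44 V) is the anode.
E°cell = E°(cathode) − E°(anode) = +0.51 − (−0.44) = +0.95 V.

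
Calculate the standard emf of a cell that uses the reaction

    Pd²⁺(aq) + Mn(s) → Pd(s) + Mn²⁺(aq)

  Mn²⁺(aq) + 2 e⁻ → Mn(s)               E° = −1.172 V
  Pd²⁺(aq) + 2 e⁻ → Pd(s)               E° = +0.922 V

In the reaction as written, Pd²⁺(aq) is reduced (cathode) and Mn²⁺(aq) is produced by oxidation at the anode.
E°cell = E°(cathode) − E°(anode) = +0.922 − (−1.172) = +2.094 V.

+2.094 V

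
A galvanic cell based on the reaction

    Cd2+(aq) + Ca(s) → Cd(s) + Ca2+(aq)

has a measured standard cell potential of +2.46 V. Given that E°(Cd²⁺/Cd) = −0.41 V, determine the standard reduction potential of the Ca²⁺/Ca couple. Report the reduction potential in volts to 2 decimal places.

In the reaction as written the Cd²⁺/Cd couple is reduced (cathode) and Ca²⁺/Ca is oxidized (anode), so E°cell = E°(Cd²⁺/Cd) − E°(Ca²⁺/Ca).
E°(Ca²⁺/Ca) = E°(cathode) − E°cell = −0.41 − (+2.46) = −2.87 V.

−2.87 V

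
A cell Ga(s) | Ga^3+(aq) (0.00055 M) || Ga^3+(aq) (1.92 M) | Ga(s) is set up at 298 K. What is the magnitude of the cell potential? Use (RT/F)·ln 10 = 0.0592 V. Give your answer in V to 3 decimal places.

For a concentration cell E°cell = 0, since both electrodes use the same couple.
The compartment with the higher Ga^3+(aq) concentration (1.92 M) acts as the cathode; ions are reduced there and produced at the dilute (0.00055 M) anode.
With n = 3, Ecell = −(0.0592/3)·log([dilute]/[conc]) = −(0.0592/3)·log(0.00055/1.92) = +0.070 V.

0.070 V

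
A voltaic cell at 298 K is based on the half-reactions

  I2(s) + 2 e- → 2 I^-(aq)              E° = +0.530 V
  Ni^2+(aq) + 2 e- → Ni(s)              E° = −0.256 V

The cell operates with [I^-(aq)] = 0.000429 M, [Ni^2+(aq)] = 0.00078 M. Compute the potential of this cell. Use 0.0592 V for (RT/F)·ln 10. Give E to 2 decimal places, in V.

+1.08 V

The I₂/I⁻ couple has the more positive E°, so it is the cathode; Ni²⁺/Ni is the anode.
The standard potential is +0.530 − (−0.256) = +0.786 V and the balanced reaction transfers n = 2 electrons.
Balancing gives I2(s) + Ni(s) → 2 I^-(aq) + Ni^2+(aq); hence Q = [I^-(aq)]^2·[Ni^2+(aq)] = 1.44×10^−10 (log Q = −9.843).
E = E° − (0.0592/n)·log Q = +0.786 − (0.0592/2)(−9.843) = +1.08 V.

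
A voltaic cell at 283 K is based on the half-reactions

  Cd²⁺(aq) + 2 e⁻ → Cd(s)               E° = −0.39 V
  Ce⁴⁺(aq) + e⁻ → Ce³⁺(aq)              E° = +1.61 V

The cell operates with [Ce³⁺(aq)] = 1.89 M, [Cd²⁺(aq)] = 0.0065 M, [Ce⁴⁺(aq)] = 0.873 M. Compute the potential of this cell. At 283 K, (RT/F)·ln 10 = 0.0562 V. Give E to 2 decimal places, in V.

+2.04 V

Since E°(Ce⁴⁺/Ce³⁺) > E°(Cd²⁺/Cd), Ce⁴⁺/Ce³⁺ serves as the cathode.
The standard potential is +1.61 − (−0.39) = +2.00 V and the balanced reaction transfers n = 2 electrons.
For the overall reaction 2 Ce⁴⁺(aq) + Cd(s) → 2 Ce³⁺(aq) + Cd²⁺(aq), Q = ([Ce³⁺(aq)]^2·[Cd²⁺(aq)]) / [Ce⁴⁺(aq)]^2 = 0.0305, giving log Q = −1.516.
Applying E = E° − (RT ln10/nF)·log Q gives +2.00 − (0.0562/2)(−1.516) = +2.04 V.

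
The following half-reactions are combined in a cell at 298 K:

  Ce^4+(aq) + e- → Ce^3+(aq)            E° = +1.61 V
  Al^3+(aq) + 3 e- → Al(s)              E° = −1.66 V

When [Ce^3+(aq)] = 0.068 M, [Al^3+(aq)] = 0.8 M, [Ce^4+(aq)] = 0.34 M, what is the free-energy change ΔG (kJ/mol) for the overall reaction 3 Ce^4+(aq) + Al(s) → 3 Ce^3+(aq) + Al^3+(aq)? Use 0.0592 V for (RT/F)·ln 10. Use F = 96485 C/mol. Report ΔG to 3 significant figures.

−959 kJ/mol

The standard cell potential is +1.61 − (−1.66) = +3.27 V, with n = 3 electrons in the balanced equation.
Q = ([Ce^3+(aq)]^3·[Al^3+(aq)]) / [Ce^4+(aq)]^3 = 0.0064, so log Q = −2.194 and E = +3.27 − (0.0592/3)(−2.194) = +3.3133 V.
ΔG = −nFE = −(3)(96485)(+3.3133) J/mol = −959 kJ/mol.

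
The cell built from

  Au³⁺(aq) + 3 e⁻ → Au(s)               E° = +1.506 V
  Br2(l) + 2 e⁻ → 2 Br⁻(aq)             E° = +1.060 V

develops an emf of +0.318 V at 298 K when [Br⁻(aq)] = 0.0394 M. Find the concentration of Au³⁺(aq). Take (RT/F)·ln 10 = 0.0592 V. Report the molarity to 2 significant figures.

With Au³⁺/Au at the cathode and Br₂/Br⁻ at the anode, E°cell = +1.506 − (+1.060) = +0.446 V (n = 6).
Since E = E° − (0.0592/n)·log Q, log Q = n(E° − E)/0.0592 = 12.973.
For 2 Au³⁺(aq) + 6 Br⁻(aq) → 2 Au(s) + 3 Br2(l), the reaction quotient is Q = 1 / ([Au³⁺(aq)]^2·[Br⁻(aq)]^6).
Isolating [Au³⁺(aq)] in Q = 10^{12.973} yields log [Au³⁺(aq)] = −2.273, i.e. 0.0053 M.

0.0053 M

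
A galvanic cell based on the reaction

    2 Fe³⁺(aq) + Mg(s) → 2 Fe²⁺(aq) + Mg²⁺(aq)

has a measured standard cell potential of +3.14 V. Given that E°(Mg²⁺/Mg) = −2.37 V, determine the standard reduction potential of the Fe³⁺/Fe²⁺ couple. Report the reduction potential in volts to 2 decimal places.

+0.77 V

In the reaction as written the Fe³⁺/Fe²⁺ couple is reduced (cathode) and Mg²⁺/Mg is oxidized (anode), so E°cell = E°(Fe³⁺/Fe²⁺) − E°(Mg²⁺/Mg).
E°(Fe³⁺/Fe²⁺) = E°cell + E°(anode) = +3.14 + (−2.37) = +0.77 V.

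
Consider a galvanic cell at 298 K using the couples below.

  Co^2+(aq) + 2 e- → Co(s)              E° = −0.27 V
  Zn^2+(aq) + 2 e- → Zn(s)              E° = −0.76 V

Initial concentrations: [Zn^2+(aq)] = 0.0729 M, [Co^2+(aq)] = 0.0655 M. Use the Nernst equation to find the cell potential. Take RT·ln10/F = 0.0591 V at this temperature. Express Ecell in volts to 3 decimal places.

Co²⁺/Co is reduced (cathode, E° = −0.27 V) and Zn²⁺/Zn is oxidized (anode).
E°cell = −0.27 − (−0.76) = +0.49 V, with n = 2 electrons transferred.
For the overall reaction Co^2+(aq) + Zn(s) → Co(s) + Zn^2+(aq), Q = [Zn^2+(aq)] / [Co^2+(aq)] = 1.11, giving log Q = 0.046.
By the Nernst equation, E = +0.49 − (0.0591/2)·(0.046) = +0.489 V.

+0.489 V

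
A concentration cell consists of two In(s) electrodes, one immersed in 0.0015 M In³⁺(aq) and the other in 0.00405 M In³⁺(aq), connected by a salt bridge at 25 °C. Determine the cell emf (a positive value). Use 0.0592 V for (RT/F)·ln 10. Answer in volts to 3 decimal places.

For a concentration cell E°cell = 0, since both electrodes use the same couple.
The compartment with the higher In³⁺(aq) concentration (0.00405 M) acts as the cathode; ions are reduced there and produced at the dilute (0.0015 M) anode.
With n = 3, Ecell = −(0.0592/3)·log([dilute]/[conc]) = −(0.0592/3)·log(0.0015/0.00405) = +0.009 V.

0.009 V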